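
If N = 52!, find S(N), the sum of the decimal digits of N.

52! = 80658175170943878571660636856403766975289505440883277824000000000000
Sum of its 68 digits: 279.

279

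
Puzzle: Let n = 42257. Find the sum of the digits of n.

20

4+2+2+5+7 = 20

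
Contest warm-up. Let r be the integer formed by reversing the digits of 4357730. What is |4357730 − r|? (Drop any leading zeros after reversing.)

3980196

Reverse of 4357730 is 377534.
|4357730 − 377534| = 3980196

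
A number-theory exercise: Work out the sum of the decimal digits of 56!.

333

56! = 710998587804863451854045647463724949736497978881168458687447040000000000000
Sum of its 75 digits: 333.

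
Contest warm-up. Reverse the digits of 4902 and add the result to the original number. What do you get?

6996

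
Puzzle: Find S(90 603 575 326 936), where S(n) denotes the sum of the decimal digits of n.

9+0+6+0+3+5+7+5+3+2+6+9+3+6 = 64

64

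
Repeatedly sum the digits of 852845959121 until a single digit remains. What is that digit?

5

8+5+2+8+4+5+9+5+9+1+2+1 = 59
5+9 = 14
1+4 = 5
(Equivalently, 852845959121 mod 9 = 5.)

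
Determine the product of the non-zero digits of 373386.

3×7×3×3×8×6 = 9072

9072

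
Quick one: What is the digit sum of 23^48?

23^48 = 230640796319223839361986981083444028527480075343400946297318327681
Sum of its 66 digits: 289.

289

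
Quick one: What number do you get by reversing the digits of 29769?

Reversing 29769 gives 96792.

96792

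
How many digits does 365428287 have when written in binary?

365428287 in base 2 is 10101110001111111111000111111, which has 29 digits.

29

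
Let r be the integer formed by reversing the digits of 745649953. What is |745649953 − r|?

Reverse of 745649953 is 359946547.
|745649953 − 359946547| = 385703406

385703406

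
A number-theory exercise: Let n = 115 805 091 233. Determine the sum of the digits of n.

38

1+1+5+8+0+5+0+9+1+2+3+3 = 38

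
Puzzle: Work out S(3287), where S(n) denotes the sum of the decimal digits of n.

20

3+2+8+7 = 20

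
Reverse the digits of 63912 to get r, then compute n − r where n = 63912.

Reverse of 63912 is 21936.
63912 − 21936 = 41976

41976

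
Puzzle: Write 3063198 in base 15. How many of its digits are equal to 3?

3063198 in base 15 is 407933.
The digit 3 appears 2 times.

2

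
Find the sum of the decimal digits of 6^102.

360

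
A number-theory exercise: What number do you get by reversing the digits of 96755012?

21055769

Reversing 96755012 gives 21055769.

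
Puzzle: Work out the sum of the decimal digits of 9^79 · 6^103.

675

9^79 · 6^103 = 342560303892179178621409863661838056141577674731037104473419241169173753376887026280322124667531172890573342417462608688246830237372903641745967432098381824
Sum of its 156 digits: 675.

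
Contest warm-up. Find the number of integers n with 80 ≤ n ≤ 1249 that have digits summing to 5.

27

The integers in [80, 1249] that have digits summing to 5: 104, 113, 122, 131, 140, 203, …, 1211, 1220.
27 qualify.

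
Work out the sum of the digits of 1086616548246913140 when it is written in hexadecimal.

1086616548246913140 in base 16 is F146FFE55518074.
Digit sum: 15+1+4+6+15+15+14+5+5+5+1+8+0+7+4 = 105.

105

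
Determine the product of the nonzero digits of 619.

6×1×9 = 54

54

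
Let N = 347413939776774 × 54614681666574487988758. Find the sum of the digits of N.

180

347413939776774 × 54614681666574487988758 = 18973901727438992245954335830741506692
Sum of its 38 digits: 180.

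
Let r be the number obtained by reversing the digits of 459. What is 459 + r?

Reverse of 459 is 954.
459 + 954 = 1413

1413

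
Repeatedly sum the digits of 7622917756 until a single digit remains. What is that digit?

7+6+2+2+9+1+7+7+5+6 = 52
5+2 = 7

7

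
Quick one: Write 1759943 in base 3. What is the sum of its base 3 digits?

13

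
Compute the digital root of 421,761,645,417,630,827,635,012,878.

6

4+2+1+7+6+1+6+4+5+4+1+7+6+3+0+8+2+7+6+3+5+0+1+2+8+7+8 = 114
1+1+4 = 6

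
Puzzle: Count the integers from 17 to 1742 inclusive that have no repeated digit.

1082

The integers in [17, 1742] that have no repeated digit: 17, 18, 19, 20, 21, 23, …, 1740, 1742.
1082 qualify.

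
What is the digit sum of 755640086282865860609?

101

7+5+5+6+4+0+0+8+6+2+8+2+8+6+5+8+6+0+6+0+9 = 101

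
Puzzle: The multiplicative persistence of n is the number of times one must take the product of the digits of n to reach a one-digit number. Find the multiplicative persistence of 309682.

1

309682 → 0 (1 step)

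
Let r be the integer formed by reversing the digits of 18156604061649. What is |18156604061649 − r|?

Reverse of 18156604061649 is 94616040665181.
|18156604061649 − 94616040665181| = 76459436603532

76459436603532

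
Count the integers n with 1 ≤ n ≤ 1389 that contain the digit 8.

346

The integers in [1, 1389] that contain the digit 8: 8, 18, 28, 38, 48, 58, …, 1388, 1389.
346 qualify.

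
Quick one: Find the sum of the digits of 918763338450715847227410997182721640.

9+1+8+7+6+3+3+3+8+4+5+0+7+1+5+8+4+7+2+2+7+4+1+0+9+9+7+1+8+2+7+2+1+6+4+0 = 161

161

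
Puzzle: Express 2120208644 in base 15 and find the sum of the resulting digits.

64

2120208644 in base 15 is C6209E7E.
Digit sum: 12+6+2+0+9+14+7+14 = 64.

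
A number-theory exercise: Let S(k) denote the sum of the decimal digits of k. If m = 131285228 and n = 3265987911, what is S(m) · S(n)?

S(131285228) = 1+3+1+2+8+5+2+2+8 = 32.
S(3265987911) = 3+2+6+5+9+8+7+9+1+1 = 51.
32 · 51 = 1632.

1632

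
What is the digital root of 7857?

9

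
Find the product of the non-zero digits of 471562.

1680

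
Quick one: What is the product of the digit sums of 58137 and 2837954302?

1032

S(58137) = 5+8+1+3+7 = 24.
S(2837954302) = 2+8+3+7+9+5+4+3+0+2 = 43.
24 · 43 = 1032.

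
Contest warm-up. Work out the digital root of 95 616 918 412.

7

9+5+6+1+6+9+1+8+4+1+2 = 52
5+2 = 7
(Equivalently, 95 616 918 412 mod 9 = 7.)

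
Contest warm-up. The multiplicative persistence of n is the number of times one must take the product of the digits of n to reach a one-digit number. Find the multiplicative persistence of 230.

1

230 → 0 (1 step)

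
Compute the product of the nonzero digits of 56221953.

16200

5×6×2×2×1×9×5×3 = 16200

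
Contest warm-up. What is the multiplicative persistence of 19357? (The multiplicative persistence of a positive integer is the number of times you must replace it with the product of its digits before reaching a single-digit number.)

19357 → 945 → 180 → 0 (3 steps)

3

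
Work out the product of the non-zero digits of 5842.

5×8×4×2 = 320

320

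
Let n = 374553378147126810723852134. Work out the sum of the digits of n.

110

3+7+4+5+5+3+3+7+8+1+4+7+1+2+6+8+1+0+7+2+3+8+5+2+1+3+4 = 110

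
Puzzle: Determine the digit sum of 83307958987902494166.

8+3+3+0+7+9+5+8+9+8+7+9+0+2+4+9+4+1+6+6 = 108

108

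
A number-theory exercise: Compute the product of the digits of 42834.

4×2×8×3×4 = 768

768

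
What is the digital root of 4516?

4+5+1+6 = 16
1+6 = 7
(Equivalently, 4516 mod 9 = 7.)

7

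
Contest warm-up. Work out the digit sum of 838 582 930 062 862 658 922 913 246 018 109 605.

8+3+8+5+8+2+9+3+0+0+6+2+8+6+2+6+5+8+9+2+2+9+1+3+2+4+6+0+1+8+1+0+9+6+0+5 = 157

157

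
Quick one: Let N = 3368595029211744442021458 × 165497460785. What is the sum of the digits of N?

171

3368595029211744442021458 × 165497460785 = 557493923747516605254887951483524530
Sum of its 36 digits: 171.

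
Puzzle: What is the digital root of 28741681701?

9

2+8+7+4+1+6+8+1+7+0+1 = 45
4+5 = 9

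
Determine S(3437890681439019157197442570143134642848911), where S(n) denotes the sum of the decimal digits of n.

3+4+3+7+8+9+0+6+8+1+4+3+9+0+1+9+1+5+7+1+9+7+4+4+2+5+7+0+1+4+3+1+3+4+6+4+2+8+4+8+9+1+1 = 186

186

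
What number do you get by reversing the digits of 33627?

Reversing 33627 gives 72633.

72633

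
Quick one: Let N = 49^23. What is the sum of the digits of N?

187

49^23 = 749048330965186233494494102694564493649
Sum of its 39 digits: 187.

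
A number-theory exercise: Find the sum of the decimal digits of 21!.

21! = 51090942171709440000
Sum of its 20 digits: 63.

63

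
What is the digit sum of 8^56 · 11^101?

653

8^56 · 11^101 = 567153311945727034908896094042133247243339690146911385109657640430161196322747105429728801711984719074755915101567383300215798325215924325432324667962556416
Sum of its 156 digits: 653.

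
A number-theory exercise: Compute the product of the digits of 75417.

980

7×5×4×1×7 = 980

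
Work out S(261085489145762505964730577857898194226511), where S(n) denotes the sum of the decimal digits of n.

2+6+1+0+8+5+4+8+9+1+4+5+7+6+2+5+0+5+9+6+4+7+3+0+5+7+7+8+5+7+8+9+8+1+9+4+2+2+6+5+1+1 = 202

202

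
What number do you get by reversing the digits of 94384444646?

64644448349

Reversing 94384444646 gives 64644448349.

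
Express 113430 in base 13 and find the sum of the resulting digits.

30

113430 in base 13 is 3C825.
Digit sum: 3+12+8+2+5 = 30.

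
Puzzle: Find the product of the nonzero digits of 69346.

3888

6×9×3×4×6 = 3888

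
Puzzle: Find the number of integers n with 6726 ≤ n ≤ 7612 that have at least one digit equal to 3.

250

The integers in [6726, 7612] that have at least one digit equal to 3: 6730, 6731, 6732, 6733, 6734, 6735, …, 7593, 7603.
250 qualify.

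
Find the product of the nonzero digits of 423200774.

4×2×3×2×7×7×4 = 9408

9408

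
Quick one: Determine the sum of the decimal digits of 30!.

117

30! = 265252859812191058636308480000000
Sum of its 33 digits: 117.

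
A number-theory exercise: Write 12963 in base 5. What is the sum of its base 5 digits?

12963 in base 5 is 403323.
Digit sum: 4+0+3+3+2+3 = 15.

15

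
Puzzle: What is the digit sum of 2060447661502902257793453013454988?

141

2+0+6+0+4+4+7+6+6+1+5+0+2+9+0+2+2+5+7+7+9+3+4+5+3+0+1+3+4+5+4+9+8+8 = 141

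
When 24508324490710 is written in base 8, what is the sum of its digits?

60

24508324490710 in base 8 is 544511176326726.
Digit sum: 5+4+4+5+1+1+1+7+6+3+2+6+7+2+6 = 60.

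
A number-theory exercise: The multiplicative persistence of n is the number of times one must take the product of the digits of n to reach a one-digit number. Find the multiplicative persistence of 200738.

1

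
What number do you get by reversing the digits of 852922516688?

Reversing 852922516688 gives 886615229258.

886615229258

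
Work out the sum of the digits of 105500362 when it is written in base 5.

18

105500362 in base 5 is 204002002422.
Digit sum: 2+0+4+0+0+2+0+0+2+4+2+2 = 18.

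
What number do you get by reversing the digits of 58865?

56885

Reversing 58865 gives 56885.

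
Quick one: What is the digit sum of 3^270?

3^270 = 664873118457859565327991287081559533294912222632819802610568135499305204269921340346297290809262484944930020118813628984214441849
Sum of its 129 digits: 576.

576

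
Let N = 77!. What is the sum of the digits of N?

77! = 145183092028285869634070784086308284983740379224208358846781574688061991349156420080065207861248000000000000000000
Sum of its 114 digits: 432.

432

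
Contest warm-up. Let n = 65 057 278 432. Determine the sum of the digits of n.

49

6+5+0+5+7+2+7+8+4+3+2 = 49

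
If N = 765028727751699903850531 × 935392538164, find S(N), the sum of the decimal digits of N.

154

765028727751699903850531 × 935392538164 = 715602163420038318228382948969165084
Sum of its 36 digits: 154.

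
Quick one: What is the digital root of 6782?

5

6+7+8+2 = 23
2+3 = 5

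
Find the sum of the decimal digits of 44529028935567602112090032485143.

120

4+4+5+2+9+0+2+8+9+3+5+5+6+7+6+0+2+1+1+2+0+9+0+0+3+2+4+8+5+1+4+3 = 120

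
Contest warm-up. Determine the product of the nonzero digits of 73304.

252

7×3×3×4 = 252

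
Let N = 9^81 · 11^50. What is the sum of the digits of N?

9^81 · 11^50 = 2308221715454405710257214280398998121659994773028076818142422912349817962121330886179365570437092035662252853689580935853166103809
Sum of its 130 digits: 567.

567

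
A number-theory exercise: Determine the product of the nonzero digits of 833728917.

8×3×3×7×2×8×9×1×7 = 508032

508032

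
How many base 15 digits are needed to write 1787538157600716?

13

1787538157600716 in base 15 is DB9CE828AA5E6, which has 13 digits.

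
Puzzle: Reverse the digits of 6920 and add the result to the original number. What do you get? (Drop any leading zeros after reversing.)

Reverse of 6920 is 296.
6920 + 296 = 7216

7216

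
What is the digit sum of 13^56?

268

13^56 = 240340925483865739231684226863347488692170121179138216604681441
Sum of its 63 digits: 268.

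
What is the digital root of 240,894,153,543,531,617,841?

2+4+0+8+9+4+1+5+3+5+4+3+5+3+1+6+1+7+8+4+1 = 84
8+4 = 12
1+2 = 3
(Equivalently, 240,894,153,543,531,617,841 mod 9 = 3.)

3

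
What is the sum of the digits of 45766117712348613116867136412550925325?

4+5+7+6+6+1+1+7+7+1+2+3+4+8+6+1+3+1+1+6+8+6+7+1+3+6+4+1+2+5+5+0+9+2+5+3+2+5 = 154

154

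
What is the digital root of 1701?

1+7+0+1 = 9

9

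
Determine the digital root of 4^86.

7

The digital root of n equals n mod 9 (or 9 when 9 | n), so we need 4^86 mod 9.
4^86 ≡ 7 (mod 9), so the digital root is 7.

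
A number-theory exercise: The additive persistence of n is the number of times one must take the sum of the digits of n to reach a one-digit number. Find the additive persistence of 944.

2

944 → 17 → 8 (2 steps)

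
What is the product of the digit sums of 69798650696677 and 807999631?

S(69798650696677) = 6+9+7+9+8+6+5+0+6+9+6+6+7+7 = 91.
S(807999631) = 8+0+7+9+9+9+6+3+1 = 52.
91 · 52 = 4732.

4732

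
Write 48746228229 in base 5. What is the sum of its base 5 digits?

48746228229 in base 5 is 1244313013300404.
Digit sum: 1+2+4+4+3+1+3+0+1+3+3+0+0+4+0+4 = 33.

33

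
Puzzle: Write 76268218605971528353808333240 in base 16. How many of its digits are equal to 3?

76268218605971528353808333240 in base 16 is F66F977F35ADEBCF898B39B8.
The digit 3 appears 2 times.

2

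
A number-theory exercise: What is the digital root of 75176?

7+5+1+7+6 = 26
2+6 = 8

8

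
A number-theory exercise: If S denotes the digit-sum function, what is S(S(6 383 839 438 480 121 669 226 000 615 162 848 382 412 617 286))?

First digit sum: 193.
1+9+3 = 13.

13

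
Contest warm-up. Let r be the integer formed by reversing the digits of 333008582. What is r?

285800333

Reversing 333008582 gives 285800333.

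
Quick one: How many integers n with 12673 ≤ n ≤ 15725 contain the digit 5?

The integers in [12673, 15725] that contain the digit 5: 12675, 12685, 12695, 12705, 12715, 12725, …, 15724, 15725.
1328 qualify.

1328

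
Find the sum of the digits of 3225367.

3+2+2+5+3+6+7 = 28

28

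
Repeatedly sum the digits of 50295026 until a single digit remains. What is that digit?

5+0+2+9+5+0+2+6 = 29
2+9 = 11
1+1 = 2
(Equivalently, 50295026 mod 9 = 2.)

2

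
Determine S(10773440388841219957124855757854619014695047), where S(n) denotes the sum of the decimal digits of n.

1+0+7+7+3+4+4+0+3+8+8+8+4+1+2+1+9+9+5+7+1+2+4+8+5+5+7+5+7+8+5+4+6+1+9+0+1+4+6+9+5+0+4+7 = 204

204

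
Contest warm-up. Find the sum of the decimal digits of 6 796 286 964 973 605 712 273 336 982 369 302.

169

6+7+9+6+2+8+6+9+6+4+9+7+3+6+0+5+7+1+2+2+7+3+3+3+6+9+8+2+3+6+9+3+0+2 = 169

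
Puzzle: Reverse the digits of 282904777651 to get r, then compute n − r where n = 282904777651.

Reverse of 282904777651 is 156777409282.
282904777651 − 156777409282 = 126127368369

126127368369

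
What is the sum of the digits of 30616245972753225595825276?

3+0+6+1+6+2+4+5+9+7+2+7+5+3+2+2+5+5+9+5+8+2+5+2+7+6 = 118

118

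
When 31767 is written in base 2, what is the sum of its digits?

31767 in base 2 is 111110000010111.
Digit sum: 1+1+1+1+1+0+0+0+0+0+1+0+1+1+1 = 9.

9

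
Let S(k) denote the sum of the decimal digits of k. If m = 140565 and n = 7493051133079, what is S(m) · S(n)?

1092

S(140565) = 1+4+0+5+6+5 = 21.
S(7493051133079) = 7+4+9+3+0+5+1+1+3+3+0+7+9 = 52.
21 · 52 = 1092.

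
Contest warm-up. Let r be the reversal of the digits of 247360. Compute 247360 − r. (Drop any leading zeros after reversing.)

183618

Reverse of 247360 is 63742.
247360 − 63742 = 183618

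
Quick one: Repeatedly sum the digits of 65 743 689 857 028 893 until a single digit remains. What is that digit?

8

6+5+7+4+3+6+8+9+8+5+7+0+2+8+8+9+3 = 98
9+8 = 17
1+7 = 8
(Equivalently, 65 743 689 857 028 893 mod 9 = 8.)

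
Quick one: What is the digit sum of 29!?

126

29! = 8841761993739701954543616000000
Sum of its 31 digits: 126.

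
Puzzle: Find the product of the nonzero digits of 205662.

2×5×6×6×2 = 720

720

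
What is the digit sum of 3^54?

108

3^54 = 58149737003040059690390169
Sum of its 26 digits: 108.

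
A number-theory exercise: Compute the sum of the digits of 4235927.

32

4+2+3+5+9+2+7 = 32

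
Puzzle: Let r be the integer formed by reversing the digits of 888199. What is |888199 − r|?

103689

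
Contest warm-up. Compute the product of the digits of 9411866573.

9×4×1×1×8×6×6×5×7×3 = 1088640

1088640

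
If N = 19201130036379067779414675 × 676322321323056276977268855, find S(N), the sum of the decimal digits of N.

19201130036379067779414675 × 676322321323056276977268855 = 12986152838229751139699081543988249280006272007447125
Sum of its 53 digits: 234.

234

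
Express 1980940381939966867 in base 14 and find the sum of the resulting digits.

1980940381939966867 in base 14 is CA3AD860B4C733C7.
Digit sum: 12+10+3+10+13+8+6+0+11+4+12+7+3+3+12+7 = 121.

121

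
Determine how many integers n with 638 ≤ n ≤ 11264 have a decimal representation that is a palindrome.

139

The integers in [638, 11264] that have a decimal representation that is a palindrome: 646, 656, 666, 676, 686, 696, …, 11111, 11211.
139 qualify.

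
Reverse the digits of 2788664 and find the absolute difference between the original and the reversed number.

1880208

Reverse of 2788664 is 4668872.
|2788664 − 4668872| = 1880208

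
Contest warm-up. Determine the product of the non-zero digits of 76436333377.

12002256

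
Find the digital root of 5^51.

The digital root of n equals n mod 9 (or 9 when 9 | n), so we need 5^51 mod 9.
5^51 ≡ 8 (mod 9), so the digital root is 8.

8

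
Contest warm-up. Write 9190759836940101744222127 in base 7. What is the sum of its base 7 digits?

9190759836940101744222127 in base 7 is 256602113561306664441101465455.
Digit sum: 2+5+6+6+0+2+1+1+3+5+6+1+3+0+6+6+6+4+4+4+1+1+0+1+4+6+5+4+5+5 = 103.

103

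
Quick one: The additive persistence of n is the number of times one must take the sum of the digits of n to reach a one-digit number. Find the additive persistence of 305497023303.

3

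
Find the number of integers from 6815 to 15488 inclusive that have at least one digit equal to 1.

6334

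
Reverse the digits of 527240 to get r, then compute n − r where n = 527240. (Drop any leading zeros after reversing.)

Reverse of 527240 is 42725.
527240 − 42725 = 484515

484515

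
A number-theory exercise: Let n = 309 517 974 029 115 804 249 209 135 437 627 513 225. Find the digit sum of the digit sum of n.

First digit sum: 157.
1+5+7 = 13.

13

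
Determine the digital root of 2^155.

5

The digital root of n equals n mod 9 (or 9 when 9 | n), so we need 2^155 mod 9.
2^155 ≡ 5 (mod 9), so the digital root is 5.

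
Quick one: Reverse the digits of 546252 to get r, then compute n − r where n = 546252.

293607

Reverse of 546252 is 252645.
546252 − 252645 = 293607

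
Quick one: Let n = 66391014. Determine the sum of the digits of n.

30

6+6+3+9+1+0+1+4 = 30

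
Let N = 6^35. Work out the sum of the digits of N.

6^35 = 1719070799748422591028658176
Sum of its 28 digits: 135.

135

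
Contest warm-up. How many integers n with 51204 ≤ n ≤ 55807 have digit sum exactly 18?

The integers in [51204, 55807] that have digit sum exactly 18: 51219, 51228, 51237, 51246, 51255, 51264, …, 55710, 55800.
290 qualify.

290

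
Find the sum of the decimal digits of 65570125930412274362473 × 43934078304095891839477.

193

65570125930412274362473 × 43934078304095891839477 = 2880763047036161356833826230171388743428746621
Sum of its 46 digits: 193.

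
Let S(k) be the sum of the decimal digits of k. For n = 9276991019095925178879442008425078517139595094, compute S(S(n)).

First digit sum: 225.
2+2+5 = 9.

9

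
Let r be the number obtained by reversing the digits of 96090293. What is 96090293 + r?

135299362

Reverse of 96090293 is 39209069.
96090293 + 39209069 = 135299362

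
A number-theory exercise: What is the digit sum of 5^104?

295

5^104 = 4930380657631323783823303533017413935457540219431393779814243316650390625
Sum of its 73 digits: 295.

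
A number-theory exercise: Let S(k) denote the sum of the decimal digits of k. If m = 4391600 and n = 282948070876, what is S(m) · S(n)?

1403

S(4391600) = 4+3+9+1+6+0+0 = 23.
S(282948070876) = 2+8+2+9+4+8+0+7+0+8+7+6 = 61.
23 · 61 = 1403.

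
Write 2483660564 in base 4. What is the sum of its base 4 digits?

2483660564 in base 4 is 2110002122130110.
Digit sum: 2+1+1+0+0+0+2+1+2+2+1+3+0+1+1+0 = 17.

17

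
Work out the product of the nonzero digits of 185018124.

2560

1×8×5×1×8×1×2×4 = 2560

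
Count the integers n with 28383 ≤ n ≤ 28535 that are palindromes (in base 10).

1

The integers in [28383, 28535] that are palindromes (in base 10): 28482.
1 qualifies.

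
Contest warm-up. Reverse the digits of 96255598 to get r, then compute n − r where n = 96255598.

6700329

Reverse of 96255598 is 89555269.
96255598 − 89555269 = 6700329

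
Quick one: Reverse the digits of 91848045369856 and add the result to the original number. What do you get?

Reverse of 91848045369856 is 65896354084819.
91848045369856 + 65896354084819 = 157744399454675

157744399454675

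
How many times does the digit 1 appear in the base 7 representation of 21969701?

21969701 in base 7 is 354511415.
The digit 1 appears 3 times.

3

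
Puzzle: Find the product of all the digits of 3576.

3×5×7×6 = 630

630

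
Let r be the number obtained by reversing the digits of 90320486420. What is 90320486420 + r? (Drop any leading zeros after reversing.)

92788888729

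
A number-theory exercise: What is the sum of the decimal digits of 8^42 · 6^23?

243

8^42 · 6^23 = 67182817382420162305578933015994439684673834670331265024
Sum of its 56 digits: 243.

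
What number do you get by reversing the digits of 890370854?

458073098

Reversing 890370854 gives 458073098.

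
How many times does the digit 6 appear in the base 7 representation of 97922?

1

97922 in base 7 is 555326.
The digit 6 appears 1 time.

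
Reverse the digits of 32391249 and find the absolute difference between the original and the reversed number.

61828074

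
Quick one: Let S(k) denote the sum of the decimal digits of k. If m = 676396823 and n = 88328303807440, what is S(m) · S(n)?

2900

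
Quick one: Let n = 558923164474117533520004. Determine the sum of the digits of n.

89

5+5+8+9+2+3+1+6+4+4+7+4+1+1+7+5+3+3+5+2+0+0+0+4 = 89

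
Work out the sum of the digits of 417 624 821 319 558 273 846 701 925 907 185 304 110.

159

4+1+7+6+2+4+8+2+1+3+1+9+5+5+8+2+7+3+8+4+6+7+0+1+9+2+5+9+0+7+1+8+5+3+0+4+1+1+0 = 159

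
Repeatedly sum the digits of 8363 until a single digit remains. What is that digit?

2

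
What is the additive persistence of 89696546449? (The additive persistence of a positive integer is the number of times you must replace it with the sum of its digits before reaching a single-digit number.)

2

89696546449 → 70 → 7 (2 steps)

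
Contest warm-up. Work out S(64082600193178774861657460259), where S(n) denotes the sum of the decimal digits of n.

6+4+0+8+2+6+0+0+1+9+3+1+7+8+7+7+4+8+6+1+6+5+7+4+6+0+2+5+9 = 132

132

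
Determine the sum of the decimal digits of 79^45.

397

79^45 = 24729714814859149383354870911046570756850540805726681037904865457440122939306074947599
Sum of its 86 digits: 397.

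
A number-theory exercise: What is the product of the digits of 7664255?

50400

7×6×6×4×2×5×5 = 50400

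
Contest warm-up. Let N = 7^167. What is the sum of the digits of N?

589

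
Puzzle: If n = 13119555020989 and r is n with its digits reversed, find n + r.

Reverse of 13119555020989 is 98902055591131.
13119555020989 + 98902055591131 = 112021610612120

112021610612120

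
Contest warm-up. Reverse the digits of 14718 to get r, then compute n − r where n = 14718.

-67023

Reverse of 14718 is 81741.
14718 − 81741 = -67023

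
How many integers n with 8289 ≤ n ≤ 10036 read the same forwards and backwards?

18

The integers in [8289, 10036] that read the same forwards and backwards: 8338, 8448, 8558, 8668, 8778, 8888, …, 9999, 10001.
18 qualify.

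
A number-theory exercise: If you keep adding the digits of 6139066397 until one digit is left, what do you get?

5

6+1+3+9+0+6+6+3+9+7 = 50
5+0 = 5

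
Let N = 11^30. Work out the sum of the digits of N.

145

11^30 = 17449402268886407318558803753801
Sum of its 32 digits: 145.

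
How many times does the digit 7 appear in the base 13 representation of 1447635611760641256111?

4

1447635611760641256111 in base 13 is CB46C053777A5736402.
The digit 7 appears 4 times.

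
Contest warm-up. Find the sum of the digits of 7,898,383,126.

55

7+8+9+8+3+8+3+1+2+6 = 55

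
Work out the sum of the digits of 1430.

1+4+3+0 = 8

8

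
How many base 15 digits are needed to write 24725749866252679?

14

24725749866252679 in base 15 is CA88376AA144A4, which has 14 digits.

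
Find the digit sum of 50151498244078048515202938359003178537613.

166

5+0+1+5+1+4+9+8+2+4+4+0+7+8+0+4+8+5+1+5+2+0+2+9+3+8+3+5+9+0+0+3+1+7+8+5+3+7+6+1+3 = 166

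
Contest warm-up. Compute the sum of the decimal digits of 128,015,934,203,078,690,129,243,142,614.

107

1+2+8+0+1+5+9+3+4+2+0+3+0+7+8+6+9+0+1+2+9+2+4+3+1+4+2+6+1+4 = 107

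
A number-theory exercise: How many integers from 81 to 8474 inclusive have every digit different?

4463

The integers in [81, 8474] that have every digit different: 81, 82, 83, 84, 85, 86, …, 8472, 8473.
4463 qualify.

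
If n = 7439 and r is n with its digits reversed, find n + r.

16786

Reverse of 7439 is 9347.
7439 + 9347 = 16786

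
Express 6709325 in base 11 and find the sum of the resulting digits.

45

6709325 in base 11 is 38728A7.
Digit sum: 3+8+7+2+8+10+7 = 45.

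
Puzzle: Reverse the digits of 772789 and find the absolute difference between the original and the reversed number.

214488

Reverse of 772789 is 987277.
|772789 − 987277| = 214488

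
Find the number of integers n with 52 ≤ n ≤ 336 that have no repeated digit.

211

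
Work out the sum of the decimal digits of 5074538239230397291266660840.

120

5+0+7+4+5+3+8+2+3+9+2+3+0+3+9+7+2+9+1+2+6+6+6+6+0+8+4+0 = 120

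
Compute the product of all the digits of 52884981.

5×2×8×8×4×9×8×1 = 184320

184320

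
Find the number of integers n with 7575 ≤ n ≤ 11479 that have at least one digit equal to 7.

The integers in [7575, 11479] that have at least one digit equal to 7: 7575, 7576, 7577, 7578, 7579, 7580, …, 11478, 11479.
1331 qualify.

1331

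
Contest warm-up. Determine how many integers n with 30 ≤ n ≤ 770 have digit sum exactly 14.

The integers in [30, 770] that have digit sum exactly 14: 59, 68, 77, 86, 95, 149, …, 761, 770.
62 qualify.

62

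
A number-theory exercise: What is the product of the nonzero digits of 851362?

8×5×1×3×6×2 = 1440

1440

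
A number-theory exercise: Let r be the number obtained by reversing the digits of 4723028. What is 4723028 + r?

12926302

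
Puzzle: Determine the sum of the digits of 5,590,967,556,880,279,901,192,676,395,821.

5+5+9+0+9+6+7+5+5+6+8+8+0+2+7+9+9+0+1+1+9+2+6+7+6+3+9+5+8+2+1 = 160

160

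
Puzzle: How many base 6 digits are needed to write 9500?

6

9500 in base 6 is 111552, which has 6 digits.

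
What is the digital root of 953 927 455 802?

9+5+3+9+2+7+4+5+5+8+0+2 = 59
5+9 = 14
1+4 = 5

5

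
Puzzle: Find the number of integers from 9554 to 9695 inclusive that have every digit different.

The integers in [9554, 9695] that have every digit different: 9560, 9561, 9562, 9563, 9564, 9567, …, 9685, 9687.
77 qualify.

77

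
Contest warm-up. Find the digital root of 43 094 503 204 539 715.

4+3+0+9+4+5+0+3+2+0+4+5+3+9+7+1+5 = 64
6+4 = 10
1+0 = 1

1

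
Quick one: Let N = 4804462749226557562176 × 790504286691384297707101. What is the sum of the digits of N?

4804462749226557562176 × 790504286691384297707101 = 3797948398512667041659770694631935629044211776
Sum of its 46 digits: 228.

228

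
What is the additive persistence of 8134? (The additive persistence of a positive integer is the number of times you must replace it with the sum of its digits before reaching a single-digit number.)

8134 → 16 → 7 (2 steps)

2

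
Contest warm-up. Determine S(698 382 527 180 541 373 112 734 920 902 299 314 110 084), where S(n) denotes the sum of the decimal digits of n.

164

6+9+8+3+8+2+5+2+7+1+8+0+5+4+1+3+7+3+1+1+2+7+3+4+9+2+0+9+0+2+2+9+9+3+1+4+1+1+0+0+8+4 = 164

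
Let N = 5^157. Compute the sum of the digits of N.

5^157 = 54738221262688166832958186847262348878135232104551397334260479839444964167416429745571804232895374298095703125
Sum of its 110 digits: 509.

509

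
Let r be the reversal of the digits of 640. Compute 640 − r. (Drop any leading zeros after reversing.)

Reverse of 640 is 46.
640 − 46 = 594

594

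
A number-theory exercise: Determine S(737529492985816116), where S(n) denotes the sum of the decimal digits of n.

93

7+3+7+5+2+9+4+9+2+9+8+5+8+1+6+1+1+6 = 93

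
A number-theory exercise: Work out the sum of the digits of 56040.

15

5+6+0+4+0 = 15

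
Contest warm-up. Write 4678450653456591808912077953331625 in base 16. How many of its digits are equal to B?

2

4678450653456591808912077953331625 in base 16 is E6AA595D53493BF2D234BECA71A9.
The digit B appears 2 times.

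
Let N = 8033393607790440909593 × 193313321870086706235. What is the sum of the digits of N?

8033393607790440909593 × 193313321870086706235 = 1552962004211890588379371755499170784412355
Sum of its 43 digits: 192.

192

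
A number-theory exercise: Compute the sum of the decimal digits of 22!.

72

22! = 1124000727777607680000
Sum of its 22 digits: 72.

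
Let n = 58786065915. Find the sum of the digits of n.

5+8+7+8+6+0+6+5+9+1+5 = 60

60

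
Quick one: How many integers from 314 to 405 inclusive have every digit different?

66

The integers in [314, 405] that have every digit different: 314, 315, 316, 317, 318, 319, …, 403, 405.
66 qualify.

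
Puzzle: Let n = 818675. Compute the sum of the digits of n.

35

8+1+8+6+7+5 = 35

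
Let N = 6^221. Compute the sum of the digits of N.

738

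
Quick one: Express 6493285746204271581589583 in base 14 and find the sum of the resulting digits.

6493285746204271581589583 in base 14 is 57871066438572BC775611.
Digit sum: 5+7+8+7+1+0+6+6+4+3+8+5+7+2+11+12+7+7+5+6+1+1 = 119.

119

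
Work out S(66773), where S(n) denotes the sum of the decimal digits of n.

6+6+7+7+3 = 29

29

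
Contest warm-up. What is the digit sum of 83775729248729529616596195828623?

173

8+3+7+7+5+7+2+9+2+4+8+7+2+9+5+2+9+6+1+6+5+9+6+1+9+5+8+2+8+6+2+3 = 173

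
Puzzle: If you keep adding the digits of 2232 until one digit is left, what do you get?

2+2+3+2 = 9

9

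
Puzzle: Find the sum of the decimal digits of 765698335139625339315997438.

142

7+6+5+6+9+8+3+3+5+1+3+9+6+2+5+3+3+9+3+1+5+9+9+7+4+3+8 = 142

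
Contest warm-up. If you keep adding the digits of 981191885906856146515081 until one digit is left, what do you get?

9+8+1+1+9+1+8+8+5+9+0+6+8+5+6+1+4+6+5+1+5+0+8+1 = 115
1+1+5 = 7

7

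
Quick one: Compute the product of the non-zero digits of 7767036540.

7×7×6×7×3×6×5×4 = 740880

740880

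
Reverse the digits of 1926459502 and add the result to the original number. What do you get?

Reverse of 1926459502 is 2059546291.
1926459502 + 2059546291 = 3986005793

3986005793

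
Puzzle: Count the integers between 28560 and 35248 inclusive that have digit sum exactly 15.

The integers in [28560, 35248] that have digit sum exactly 15: 29004, 29013, 29022, 29031, 29040, 29103, …, 35232, 35241.
340 qualify.

340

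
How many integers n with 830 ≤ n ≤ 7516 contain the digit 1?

The integers in [830, 7516] that contain the digit 1: 831, 841, 851, 861, 871, 881, …, 7515, 7516.
2565 qualify.

2565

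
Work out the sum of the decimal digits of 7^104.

7^104 = 7765978099609043937218499293609620562868144880570005587642282690671451194588264272062401
Sum of its 88 digits: 409.

409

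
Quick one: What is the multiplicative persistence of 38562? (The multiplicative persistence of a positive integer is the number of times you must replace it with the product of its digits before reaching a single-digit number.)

38562 → 1440 → 0 (2 steps)

2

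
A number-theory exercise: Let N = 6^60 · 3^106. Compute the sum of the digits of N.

441

6^60 · 3^106 = 18362339945335153821862847253772734574324767979582835861126392909073071557155532507420357562466304
Sum of its 98 digits: 441.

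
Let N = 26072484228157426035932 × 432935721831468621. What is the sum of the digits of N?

222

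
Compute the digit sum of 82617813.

36

8+2+6+1+7+8+1+3 = 36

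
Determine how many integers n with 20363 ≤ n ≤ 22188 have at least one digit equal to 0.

1026

The integers in [20363, 22188] that have at least one digit equal to 0: 20363, 20364, 20365, 20366, 20367, 20368, …, 22170, 22180.
1026 qualify.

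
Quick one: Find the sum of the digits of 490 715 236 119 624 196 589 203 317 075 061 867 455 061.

4+9+0+7+1+5+2+3+6+1+1+9+6+2+4+1+9+6+5+8+9+2+0+3+3+1+7+0+7+5+0+6+1+8+6+7+4+5+5+0+6+1 = 175

175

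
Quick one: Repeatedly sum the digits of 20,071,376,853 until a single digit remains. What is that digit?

6

2+0+0+7+1+3+7+6+8+5+3 = 42
4+2 = 6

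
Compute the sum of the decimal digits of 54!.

261

54! = 230843697339241380472092742683027581083278564571807941132288000000000000
Sum of its 72 digits: 261.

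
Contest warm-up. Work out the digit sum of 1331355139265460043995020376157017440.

1+3+3+1+3+5+5+1+3+9+2+6+5+4+6+0+0+4+3+9+9+5+0+2+0+3+7+6+1+5+7+0+1+7+4+4+0 = 134

134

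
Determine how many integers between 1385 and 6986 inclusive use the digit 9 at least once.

1548

The integers in [1385, 6986] that use the digit 9 at least once: 1389, 1390, 1391, 1392, 1393, 1394, …, 6985, 6986.
1548 qualify.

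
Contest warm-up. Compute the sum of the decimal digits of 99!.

648

99! = 933262154439441526816992388562667004907159682643816214685929638952175999932299156089414639761565182862536979208272237582511852109168640000000000000000000000
Sum of its 156 digits: 648.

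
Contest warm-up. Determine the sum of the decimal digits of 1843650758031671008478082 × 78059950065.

144

1843650758031671008478082 × 78059950065 = 143915286109251636610307272566975330
Sum of its 36 digits: 144.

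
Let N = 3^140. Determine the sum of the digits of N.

306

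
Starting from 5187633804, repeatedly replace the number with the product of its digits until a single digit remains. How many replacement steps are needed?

1

5187633804 → 0 (1 step)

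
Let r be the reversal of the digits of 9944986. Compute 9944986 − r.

3050487

Reverse of 9944986 is 6894499.
9944986 − 6894499 = 3050487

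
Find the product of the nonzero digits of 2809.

144

2×8×9 = 144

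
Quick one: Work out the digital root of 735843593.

2

7+3+5+8+4+3+5+9+3 = 47
4+7 = 11
1+1 = 2
(Equivalently, 735843593 mod 9 = 2.)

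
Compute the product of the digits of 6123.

6×1×2×3 = 36

36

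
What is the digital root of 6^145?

The digital root of n equals n mod 9 (or 9 when 9 | n), so we need 6^145 mod 9.
6^145 ≡ 0 (mod 9), so the digital root is 9.

9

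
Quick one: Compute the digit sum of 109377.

1+0+9+3+7+7 = 27

27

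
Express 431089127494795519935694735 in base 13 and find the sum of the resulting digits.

431089127494795519935694735 in base 13 is A42AC8B1C817C14A5943C665.
Digit sum: 10+4+2+10+12+8+11+1+12+8+1+7+12+1+4+10+5+9+4+3+12+6+6+5 = 163.

163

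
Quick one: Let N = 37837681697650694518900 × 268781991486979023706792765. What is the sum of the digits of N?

37837681697650694518900 × 268781991486979023706792765 = 10170087439944970987773045410257805417883675758500
Sum of its 50 digits: 229.

229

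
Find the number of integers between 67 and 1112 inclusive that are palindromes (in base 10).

The integers in [67, 1112] that are palindromes (in base 10): 77, 88, 99, 101, 111, 121, …, 1001, 1111.
95 qualify.

95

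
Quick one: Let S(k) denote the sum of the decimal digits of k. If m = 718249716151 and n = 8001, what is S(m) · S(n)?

468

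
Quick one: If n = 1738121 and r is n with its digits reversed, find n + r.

2956492

Reverse of 1738121 is 1218371.
1738121 + 1218371 = 2956492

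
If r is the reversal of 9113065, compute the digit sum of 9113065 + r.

32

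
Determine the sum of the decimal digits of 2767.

22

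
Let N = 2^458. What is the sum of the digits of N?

616

2^458 = 744282853678701455922507579277316643178128753343813693728245963960974631028119473486019635930893891134220822124816566203939432067701407744
Sum of its 138 digits: 616.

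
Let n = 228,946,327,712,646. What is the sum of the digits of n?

2+2+8+9+4+6+3+2+7+7+1+2+6+4+6 = 69

69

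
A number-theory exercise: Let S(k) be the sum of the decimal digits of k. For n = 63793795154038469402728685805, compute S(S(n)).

First digit sum: 144.
1+4+4 = 9.

9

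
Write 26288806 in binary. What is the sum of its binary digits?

10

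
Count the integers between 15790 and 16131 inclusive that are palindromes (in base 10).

3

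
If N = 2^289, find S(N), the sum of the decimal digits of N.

398

2^289 = 994646472819573284310764496293641680200912301594695434880927953786318994025066751066112
Sum of its 87 digits: 398.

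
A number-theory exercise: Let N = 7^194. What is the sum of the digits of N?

742

7^194 = 88924158227561281226520409113692540181550107099679841392193219526176387112718869278739153030704587801792325036783536742123291998603333570095374837587568245668364849
Sum of its 164 digits: 742.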